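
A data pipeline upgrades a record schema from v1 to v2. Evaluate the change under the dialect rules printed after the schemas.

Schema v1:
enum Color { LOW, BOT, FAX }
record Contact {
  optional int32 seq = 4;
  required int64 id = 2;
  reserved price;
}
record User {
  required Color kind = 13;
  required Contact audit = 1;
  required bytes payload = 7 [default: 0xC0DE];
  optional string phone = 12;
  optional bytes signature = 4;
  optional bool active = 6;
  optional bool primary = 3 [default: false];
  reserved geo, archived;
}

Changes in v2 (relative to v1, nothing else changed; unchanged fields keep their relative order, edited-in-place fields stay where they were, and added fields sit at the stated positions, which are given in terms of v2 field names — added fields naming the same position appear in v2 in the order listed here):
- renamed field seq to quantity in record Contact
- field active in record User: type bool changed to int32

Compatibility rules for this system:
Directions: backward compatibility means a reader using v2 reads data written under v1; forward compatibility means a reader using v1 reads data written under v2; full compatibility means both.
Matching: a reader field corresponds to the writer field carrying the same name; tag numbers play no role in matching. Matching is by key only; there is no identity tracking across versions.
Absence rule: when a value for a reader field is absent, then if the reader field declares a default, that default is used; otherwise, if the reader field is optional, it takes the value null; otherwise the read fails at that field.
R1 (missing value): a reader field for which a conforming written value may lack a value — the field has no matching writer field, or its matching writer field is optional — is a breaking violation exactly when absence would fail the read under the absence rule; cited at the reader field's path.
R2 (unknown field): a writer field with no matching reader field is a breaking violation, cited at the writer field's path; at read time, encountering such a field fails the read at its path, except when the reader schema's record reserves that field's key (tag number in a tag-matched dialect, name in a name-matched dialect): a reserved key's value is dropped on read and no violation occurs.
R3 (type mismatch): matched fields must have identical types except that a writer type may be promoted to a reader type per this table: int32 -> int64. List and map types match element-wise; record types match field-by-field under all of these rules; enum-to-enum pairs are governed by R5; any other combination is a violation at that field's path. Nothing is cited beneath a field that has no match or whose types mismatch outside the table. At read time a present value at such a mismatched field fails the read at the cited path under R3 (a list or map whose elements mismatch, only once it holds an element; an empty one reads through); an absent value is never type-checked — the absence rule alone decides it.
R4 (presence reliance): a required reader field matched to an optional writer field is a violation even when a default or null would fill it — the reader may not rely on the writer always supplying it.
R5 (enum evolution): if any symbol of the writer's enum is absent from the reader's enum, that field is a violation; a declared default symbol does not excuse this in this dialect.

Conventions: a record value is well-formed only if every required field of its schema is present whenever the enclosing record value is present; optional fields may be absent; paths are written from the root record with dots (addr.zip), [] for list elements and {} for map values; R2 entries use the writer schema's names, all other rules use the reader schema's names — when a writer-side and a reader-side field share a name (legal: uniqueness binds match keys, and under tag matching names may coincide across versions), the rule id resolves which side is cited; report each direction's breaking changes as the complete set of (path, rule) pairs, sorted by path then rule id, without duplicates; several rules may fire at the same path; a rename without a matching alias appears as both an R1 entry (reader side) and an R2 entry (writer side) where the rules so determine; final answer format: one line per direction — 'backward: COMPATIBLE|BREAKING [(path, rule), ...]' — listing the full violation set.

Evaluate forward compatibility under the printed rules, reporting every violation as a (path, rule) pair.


each type pair in User: writer, then reader
checking forward for User: reader v1 against writer v2:
  kind: Color -> Color, writer required; from kind
  audit: Contact -> Contact, writer required; from audit
  payload: bytes -> bytes, writer required; from payload
  phone: string -> string, writer optional; from phone
  signature: bytes -> bytes, writer optional; from signature
  active: int32 -> bool, writer optional; from active
  primary: bool -> bool, writer optional; from primary
  audit.seq has no writer counterpart
  audit.id: int64 -> int64, writer required; from audit.id
  audit.quantity (writer side), unknown to reader
  violation R3 at active
  violation R2 at audit.quantity
  => forward verdict for User: BREAKING, 2 violation(s)

forward: BREAKING [(active, R3), (audit.quantity, R2)]


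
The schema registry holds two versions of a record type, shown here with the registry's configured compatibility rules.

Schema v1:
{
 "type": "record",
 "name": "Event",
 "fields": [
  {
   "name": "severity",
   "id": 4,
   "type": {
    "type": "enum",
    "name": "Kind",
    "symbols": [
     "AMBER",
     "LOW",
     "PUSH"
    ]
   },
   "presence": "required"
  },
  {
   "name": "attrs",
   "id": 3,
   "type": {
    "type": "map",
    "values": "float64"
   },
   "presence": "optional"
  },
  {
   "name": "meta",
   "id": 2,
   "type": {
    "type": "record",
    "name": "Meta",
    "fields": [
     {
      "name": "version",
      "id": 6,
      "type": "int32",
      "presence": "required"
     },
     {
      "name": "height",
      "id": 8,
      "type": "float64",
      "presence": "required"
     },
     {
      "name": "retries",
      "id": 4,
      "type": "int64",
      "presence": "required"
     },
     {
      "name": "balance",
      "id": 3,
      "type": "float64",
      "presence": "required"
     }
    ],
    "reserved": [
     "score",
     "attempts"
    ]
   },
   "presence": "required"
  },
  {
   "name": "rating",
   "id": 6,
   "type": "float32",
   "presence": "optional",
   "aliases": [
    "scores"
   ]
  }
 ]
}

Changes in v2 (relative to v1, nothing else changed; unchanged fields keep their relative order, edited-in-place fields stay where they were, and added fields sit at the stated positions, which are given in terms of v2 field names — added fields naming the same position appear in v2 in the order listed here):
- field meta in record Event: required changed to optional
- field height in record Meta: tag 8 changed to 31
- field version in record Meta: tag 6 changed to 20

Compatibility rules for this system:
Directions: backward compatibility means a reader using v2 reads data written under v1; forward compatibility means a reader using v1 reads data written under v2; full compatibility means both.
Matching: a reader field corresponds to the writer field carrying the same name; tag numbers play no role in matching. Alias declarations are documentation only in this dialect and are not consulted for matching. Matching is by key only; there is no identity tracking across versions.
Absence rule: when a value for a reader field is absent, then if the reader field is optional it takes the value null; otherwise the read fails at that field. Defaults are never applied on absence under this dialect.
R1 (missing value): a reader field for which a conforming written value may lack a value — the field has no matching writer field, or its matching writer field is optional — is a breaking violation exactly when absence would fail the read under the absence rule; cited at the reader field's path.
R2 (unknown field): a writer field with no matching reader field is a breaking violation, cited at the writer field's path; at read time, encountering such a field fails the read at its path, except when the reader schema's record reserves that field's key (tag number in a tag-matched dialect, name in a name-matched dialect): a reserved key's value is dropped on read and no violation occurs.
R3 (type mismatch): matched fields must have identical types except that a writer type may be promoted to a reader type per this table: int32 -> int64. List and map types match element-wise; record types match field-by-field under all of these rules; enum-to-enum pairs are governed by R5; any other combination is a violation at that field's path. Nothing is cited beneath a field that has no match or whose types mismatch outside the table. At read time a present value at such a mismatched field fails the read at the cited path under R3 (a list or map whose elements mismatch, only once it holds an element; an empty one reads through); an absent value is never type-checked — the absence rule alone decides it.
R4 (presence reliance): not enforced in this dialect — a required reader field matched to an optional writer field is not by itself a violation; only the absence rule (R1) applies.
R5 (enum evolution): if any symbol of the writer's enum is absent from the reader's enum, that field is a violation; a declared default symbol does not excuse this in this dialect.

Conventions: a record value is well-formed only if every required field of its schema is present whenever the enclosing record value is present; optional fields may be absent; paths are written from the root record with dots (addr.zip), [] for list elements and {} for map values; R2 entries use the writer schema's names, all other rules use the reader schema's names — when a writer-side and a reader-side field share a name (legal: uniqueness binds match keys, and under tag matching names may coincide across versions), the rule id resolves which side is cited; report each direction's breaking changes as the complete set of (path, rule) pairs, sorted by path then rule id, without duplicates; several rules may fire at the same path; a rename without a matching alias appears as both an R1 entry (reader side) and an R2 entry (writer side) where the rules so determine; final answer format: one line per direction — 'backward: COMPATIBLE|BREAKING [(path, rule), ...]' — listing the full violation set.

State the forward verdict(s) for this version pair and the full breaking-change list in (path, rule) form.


forward: BREAKING [(meta, R1)]

each type pair in Event: writer, then reader
forward analysis of Event with v1 as reader and v2 as writer:
  writer required, Kind -> Kind: reader severity maps from writer severity
  writer optional, map<string, float64> -> map<string, float64>: reader attrs maps from writer attrs
  writer optional, Meta -> Meta: reader meta maps from writer meta
  writer optional, float32 -> float32: reader rating maps from writer rating
  writer required, int32 -> int32: reader meta.version maps from writer meta.version
  writer required, float64 -> float64: reader meta.height maps from writer meta.height
  writer required, int64 -> int64: reader meta.retries maps from writer meta.retries
  writer required, float64 -> float64: reader meta.balance maps from writer meta.balance
  rule R1 violated at meta
  => 1 violation(s): forward is BREAKING for Event
ruling out the remaining Event differences:
  field height in record Meta: tag 8 changed to 31 -> no rule fires on it in Event's dialect; the asked verdict holds
  field version in record Meta: tag 6 changed to 20 -> no rule fires on it in Event's dialect; the asked verdict holds


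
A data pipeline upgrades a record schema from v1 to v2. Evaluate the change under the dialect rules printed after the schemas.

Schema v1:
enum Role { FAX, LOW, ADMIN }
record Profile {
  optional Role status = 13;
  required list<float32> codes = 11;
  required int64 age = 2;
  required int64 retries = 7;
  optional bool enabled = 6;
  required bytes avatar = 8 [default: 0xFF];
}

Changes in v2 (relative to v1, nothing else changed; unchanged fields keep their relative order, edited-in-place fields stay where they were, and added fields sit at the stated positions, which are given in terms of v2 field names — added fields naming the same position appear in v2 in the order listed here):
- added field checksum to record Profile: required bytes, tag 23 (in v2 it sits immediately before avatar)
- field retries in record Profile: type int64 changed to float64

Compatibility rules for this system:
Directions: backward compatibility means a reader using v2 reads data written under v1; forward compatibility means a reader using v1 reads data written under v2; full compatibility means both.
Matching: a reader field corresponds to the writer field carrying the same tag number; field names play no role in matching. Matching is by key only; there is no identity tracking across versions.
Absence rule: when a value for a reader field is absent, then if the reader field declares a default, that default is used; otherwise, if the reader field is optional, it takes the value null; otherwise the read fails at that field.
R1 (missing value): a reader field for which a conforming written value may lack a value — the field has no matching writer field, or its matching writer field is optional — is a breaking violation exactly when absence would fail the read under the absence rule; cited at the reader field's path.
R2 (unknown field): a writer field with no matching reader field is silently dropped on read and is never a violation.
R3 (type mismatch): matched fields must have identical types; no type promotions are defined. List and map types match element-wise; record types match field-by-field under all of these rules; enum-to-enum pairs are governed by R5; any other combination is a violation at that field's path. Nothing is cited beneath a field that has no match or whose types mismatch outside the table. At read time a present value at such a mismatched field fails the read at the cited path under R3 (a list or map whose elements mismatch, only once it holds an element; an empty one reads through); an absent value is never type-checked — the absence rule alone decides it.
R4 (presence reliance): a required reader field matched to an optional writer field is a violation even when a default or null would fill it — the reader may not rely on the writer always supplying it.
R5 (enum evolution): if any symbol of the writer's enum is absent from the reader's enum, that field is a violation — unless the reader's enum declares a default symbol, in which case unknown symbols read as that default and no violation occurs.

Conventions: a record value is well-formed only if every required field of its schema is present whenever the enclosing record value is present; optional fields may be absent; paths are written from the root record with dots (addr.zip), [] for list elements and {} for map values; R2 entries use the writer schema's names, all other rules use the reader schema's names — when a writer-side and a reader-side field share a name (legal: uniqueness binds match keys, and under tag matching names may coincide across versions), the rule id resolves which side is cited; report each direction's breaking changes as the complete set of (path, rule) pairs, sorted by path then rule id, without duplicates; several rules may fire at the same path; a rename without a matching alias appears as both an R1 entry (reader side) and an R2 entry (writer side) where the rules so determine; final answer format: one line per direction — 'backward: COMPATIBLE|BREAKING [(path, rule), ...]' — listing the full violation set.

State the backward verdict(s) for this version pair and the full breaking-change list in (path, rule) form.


backward: BREAKING [(checksum, R1), (retries, R3)]

arrows below run writer -> reader for Profile
checking backward for Profile: reader v2 against writer v1:
  status: paired with writer status (Role -> Role; writer optional)
  codes: paired with writer codes (list<float32> -> list<float32>; writer required)
  age: paired with writer age (int64 -> int64; writer required)
  retries: paired with writer retries (int64 -> float64; writer required)
  enabled: paired with writer enabled (bool -> bool; writer optional)
  no writer field matches reader checksum
  avatar: paired with writer avatar (bytes -> bytes; writer required)
  breaking: (checksum, R1)
  breaking: (retries, R3)
  => backward verdict for Profile: BREAKING, 2 violation(s)


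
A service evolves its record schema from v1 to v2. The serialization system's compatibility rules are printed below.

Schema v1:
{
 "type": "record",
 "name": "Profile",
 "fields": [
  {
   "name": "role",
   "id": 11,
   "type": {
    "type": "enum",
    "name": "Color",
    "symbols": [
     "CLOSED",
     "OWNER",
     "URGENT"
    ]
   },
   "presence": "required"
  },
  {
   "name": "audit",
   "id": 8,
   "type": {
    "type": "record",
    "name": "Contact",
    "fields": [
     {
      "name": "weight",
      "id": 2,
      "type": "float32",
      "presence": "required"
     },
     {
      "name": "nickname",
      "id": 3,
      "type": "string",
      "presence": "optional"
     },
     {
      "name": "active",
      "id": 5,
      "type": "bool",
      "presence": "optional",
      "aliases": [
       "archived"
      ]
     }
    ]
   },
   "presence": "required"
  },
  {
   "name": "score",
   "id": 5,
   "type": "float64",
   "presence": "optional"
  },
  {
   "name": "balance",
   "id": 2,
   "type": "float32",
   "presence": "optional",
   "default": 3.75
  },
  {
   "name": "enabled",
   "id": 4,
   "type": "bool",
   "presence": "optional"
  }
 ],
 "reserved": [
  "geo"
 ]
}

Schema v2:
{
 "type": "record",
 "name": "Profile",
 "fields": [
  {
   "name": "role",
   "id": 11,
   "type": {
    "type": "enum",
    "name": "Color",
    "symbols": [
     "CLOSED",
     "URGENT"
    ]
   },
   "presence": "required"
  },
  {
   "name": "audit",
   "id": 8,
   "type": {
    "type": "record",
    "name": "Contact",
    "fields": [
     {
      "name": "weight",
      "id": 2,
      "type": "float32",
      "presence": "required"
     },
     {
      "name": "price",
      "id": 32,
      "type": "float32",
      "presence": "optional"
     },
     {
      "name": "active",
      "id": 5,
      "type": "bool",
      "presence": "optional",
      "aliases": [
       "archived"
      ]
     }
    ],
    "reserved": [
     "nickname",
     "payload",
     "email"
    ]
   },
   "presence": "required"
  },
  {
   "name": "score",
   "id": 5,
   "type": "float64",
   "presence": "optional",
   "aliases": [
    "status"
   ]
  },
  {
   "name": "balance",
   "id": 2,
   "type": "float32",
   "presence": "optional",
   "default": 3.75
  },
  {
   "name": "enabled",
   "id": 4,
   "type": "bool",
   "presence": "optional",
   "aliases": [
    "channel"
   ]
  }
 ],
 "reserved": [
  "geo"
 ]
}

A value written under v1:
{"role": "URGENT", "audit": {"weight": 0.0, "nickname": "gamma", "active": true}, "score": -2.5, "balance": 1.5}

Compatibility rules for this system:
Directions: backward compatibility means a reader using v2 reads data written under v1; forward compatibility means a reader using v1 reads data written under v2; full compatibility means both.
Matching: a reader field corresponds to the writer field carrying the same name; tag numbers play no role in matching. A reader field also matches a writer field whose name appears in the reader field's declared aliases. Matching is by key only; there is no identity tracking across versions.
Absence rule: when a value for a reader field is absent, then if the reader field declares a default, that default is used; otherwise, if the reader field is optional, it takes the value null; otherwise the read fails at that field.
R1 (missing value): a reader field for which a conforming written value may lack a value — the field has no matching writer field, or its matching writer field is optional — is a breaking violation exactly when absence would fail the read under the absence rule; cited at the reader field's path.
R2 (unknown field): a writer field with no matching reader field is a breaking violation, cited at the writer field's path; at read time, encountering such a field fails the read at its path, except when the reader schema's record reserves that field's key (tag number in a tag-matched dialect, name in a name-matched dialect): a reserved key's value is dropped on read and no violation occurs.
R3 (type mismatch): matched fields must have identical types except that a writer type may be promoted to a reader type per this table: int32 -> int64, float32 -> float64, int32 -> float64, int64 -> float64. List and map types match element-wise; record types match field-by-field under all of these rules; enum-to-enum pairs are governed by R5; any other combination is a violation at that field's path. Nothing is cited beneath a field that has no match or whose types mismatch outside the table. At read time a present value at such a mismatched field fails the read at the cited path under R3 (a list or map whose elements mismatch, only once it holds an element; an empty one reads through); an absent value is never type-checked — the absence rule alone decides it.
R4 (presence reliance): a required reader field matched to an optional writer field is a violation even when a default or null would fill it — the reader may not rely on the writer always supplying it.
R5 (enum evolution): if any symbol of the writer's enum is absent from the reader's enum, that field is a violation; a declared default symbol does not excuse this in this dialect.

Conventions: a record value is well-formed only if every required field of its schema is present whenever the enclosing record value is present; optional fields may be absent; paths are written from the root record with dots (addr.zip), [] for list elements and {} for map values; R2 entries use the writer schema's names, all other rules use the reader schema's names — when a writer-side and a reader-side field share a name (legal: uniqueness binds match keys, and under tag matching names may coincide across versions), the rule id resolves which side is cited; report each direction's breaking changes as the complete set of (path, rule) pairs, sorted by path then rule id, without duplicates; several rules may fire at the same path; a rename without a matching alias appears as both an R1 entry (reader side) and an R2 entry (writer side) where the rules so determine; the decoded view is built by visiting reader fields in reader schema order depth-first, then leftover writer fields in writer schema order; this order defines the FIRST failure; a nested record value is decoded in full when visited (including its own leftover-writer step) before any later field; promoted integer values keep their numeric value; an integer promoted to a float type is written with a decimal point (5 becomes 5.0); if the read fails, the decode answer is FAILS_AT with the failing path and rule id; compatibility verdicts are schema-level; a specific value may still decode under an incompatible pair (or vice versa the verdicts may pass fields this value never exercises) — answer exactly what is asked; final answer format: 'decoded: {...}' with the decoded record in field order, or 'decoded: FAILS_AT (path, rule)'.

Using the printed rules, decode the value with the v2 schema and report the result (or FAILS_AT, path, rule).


each type pair in Profile: writer, then reader
decoding the Profile value with the v2 reader:
  role := "URGENT"
  audit.weight := 0.0
  audit.price := null (absent, optional -> null)
  audit.active := true
  writer audit.nickname: reserved -> dropped
  score := -2.5
  balance := 1.5
  enabled := null (absent, optional -> null)
  => decoded: {"role": "URGENT", "audit": {"weight": 0.0, "price": null, "active": true}, "score": -2.5, "balance": 1.5, "enabled": null}
checking off the Profile differences that do not matter here:
  enum Color (field role in record Profile): symbol OWNER removed -> affects the rule determinations only; this particular Profile value decodes identically

decoded: {"role": "URGENT", "audit": {"weight": 0.0, "price": null, "active": true}, "score": -2.5, "balance": 1.5, "enabled": null}


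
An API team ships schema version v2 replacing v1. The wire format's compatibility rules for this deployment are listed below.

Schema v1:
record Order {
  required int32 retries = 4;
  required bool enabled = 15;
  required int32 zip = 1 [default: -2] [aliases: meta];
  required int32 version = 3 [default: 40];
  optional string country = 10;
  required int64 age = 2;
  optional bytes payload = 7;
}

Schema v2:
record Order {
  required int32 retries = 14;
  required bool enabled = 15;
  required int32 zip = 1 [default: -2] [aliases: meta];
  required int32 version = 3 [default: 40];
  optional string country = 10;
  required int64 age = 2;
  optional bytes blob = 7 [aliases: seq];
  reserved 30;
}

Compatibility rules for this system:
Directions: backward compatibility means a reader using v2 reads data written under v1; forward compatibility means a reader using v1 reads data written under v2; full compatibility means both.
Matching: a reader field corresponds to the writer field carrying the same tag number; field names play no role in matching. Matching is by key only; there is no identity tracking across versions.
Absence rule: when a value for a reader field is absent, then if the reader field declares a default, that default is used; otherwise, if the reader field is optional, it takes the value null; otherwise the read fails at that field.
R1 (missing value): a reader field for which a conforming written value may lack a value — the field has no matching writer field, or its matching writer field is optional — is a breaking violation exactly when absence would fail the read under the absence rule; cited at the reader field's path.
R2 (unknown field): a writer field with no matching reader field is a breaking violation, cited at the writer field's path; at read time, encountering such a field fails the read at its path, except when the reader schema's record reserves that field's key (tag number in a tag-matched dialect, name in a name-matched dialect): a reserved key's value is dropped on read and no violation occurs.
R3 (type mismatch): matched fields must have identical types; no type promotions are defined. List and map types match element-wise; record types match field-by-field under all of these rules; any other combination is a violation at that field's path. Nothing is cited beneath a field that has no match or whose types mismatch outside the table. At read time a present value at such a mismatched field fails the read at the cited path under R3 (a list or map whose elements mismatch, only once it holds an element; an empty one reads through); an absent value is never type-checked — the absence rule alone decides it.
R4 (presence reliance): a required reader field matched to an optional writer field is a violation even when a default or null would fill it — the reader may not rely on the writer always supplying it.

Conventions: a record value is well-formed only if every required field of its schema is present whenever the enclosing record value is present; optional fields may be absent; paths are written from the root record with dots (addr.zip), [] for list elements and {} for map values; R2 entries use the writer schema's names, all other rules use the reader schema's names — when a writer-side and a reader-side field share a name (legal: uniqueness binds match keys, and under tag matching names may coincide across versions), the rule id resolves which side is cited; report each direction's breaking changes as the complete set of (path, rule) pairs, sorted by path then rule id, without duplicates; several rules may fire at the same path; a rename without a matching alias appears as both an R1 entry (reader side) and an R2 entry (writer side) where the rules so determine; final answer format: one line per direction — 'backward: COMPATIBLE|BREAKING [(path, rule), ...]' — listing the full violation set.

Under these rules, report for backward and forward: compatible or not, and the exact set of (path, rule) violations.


backward: BREAKING [(retries, R1), (retries, R2)]; forward: BREAKING [(retries, R1), (retries, R2)]

arrows below run writer -> reader for Order
backward analysis of Order with v2 as reader and v1 as writer:
  retries has no writer counterpart
  writer required, bool -> bool: reader enabled maps from writer enabled
  writer required, int32 -> int32: reader zip maps from writer zip
  writer required, int32 -> int32: reader version maps from writer version
  writer optional, string -> string: reader country maps from writer country
  writer required, int64 -> int64: reader age maps from writer age
  writer optional, bytes -> bytes: reader blob maps from writer payload
  writer retries: unknown to reader
  R1 fires at retries
  R2 fires at retries
  => 2 violation(s): backward is BREAKING for Order
forward analysis of Order with v1 as reader and v2 as writer:
  retries has no writer counterpart
  writer required, bool -> bool: reader enabled maps from writer enabled
  writer required, int32 -> int32: reader zip maps from writer zip
  writer required, int32 -> int32: reader version maps from writer version
  writer optional, string -> string: reader country maps from writer country
  writer required, int64 -> int64: reader age maps from writer age
  writer optional, bytes -> bytes: reader payload maps from writer blob
  writer retries: unknown to reader
  R1 fires at retries
  R2 fires at retries
  => 2 violation(s): forward is BREAKING for Order


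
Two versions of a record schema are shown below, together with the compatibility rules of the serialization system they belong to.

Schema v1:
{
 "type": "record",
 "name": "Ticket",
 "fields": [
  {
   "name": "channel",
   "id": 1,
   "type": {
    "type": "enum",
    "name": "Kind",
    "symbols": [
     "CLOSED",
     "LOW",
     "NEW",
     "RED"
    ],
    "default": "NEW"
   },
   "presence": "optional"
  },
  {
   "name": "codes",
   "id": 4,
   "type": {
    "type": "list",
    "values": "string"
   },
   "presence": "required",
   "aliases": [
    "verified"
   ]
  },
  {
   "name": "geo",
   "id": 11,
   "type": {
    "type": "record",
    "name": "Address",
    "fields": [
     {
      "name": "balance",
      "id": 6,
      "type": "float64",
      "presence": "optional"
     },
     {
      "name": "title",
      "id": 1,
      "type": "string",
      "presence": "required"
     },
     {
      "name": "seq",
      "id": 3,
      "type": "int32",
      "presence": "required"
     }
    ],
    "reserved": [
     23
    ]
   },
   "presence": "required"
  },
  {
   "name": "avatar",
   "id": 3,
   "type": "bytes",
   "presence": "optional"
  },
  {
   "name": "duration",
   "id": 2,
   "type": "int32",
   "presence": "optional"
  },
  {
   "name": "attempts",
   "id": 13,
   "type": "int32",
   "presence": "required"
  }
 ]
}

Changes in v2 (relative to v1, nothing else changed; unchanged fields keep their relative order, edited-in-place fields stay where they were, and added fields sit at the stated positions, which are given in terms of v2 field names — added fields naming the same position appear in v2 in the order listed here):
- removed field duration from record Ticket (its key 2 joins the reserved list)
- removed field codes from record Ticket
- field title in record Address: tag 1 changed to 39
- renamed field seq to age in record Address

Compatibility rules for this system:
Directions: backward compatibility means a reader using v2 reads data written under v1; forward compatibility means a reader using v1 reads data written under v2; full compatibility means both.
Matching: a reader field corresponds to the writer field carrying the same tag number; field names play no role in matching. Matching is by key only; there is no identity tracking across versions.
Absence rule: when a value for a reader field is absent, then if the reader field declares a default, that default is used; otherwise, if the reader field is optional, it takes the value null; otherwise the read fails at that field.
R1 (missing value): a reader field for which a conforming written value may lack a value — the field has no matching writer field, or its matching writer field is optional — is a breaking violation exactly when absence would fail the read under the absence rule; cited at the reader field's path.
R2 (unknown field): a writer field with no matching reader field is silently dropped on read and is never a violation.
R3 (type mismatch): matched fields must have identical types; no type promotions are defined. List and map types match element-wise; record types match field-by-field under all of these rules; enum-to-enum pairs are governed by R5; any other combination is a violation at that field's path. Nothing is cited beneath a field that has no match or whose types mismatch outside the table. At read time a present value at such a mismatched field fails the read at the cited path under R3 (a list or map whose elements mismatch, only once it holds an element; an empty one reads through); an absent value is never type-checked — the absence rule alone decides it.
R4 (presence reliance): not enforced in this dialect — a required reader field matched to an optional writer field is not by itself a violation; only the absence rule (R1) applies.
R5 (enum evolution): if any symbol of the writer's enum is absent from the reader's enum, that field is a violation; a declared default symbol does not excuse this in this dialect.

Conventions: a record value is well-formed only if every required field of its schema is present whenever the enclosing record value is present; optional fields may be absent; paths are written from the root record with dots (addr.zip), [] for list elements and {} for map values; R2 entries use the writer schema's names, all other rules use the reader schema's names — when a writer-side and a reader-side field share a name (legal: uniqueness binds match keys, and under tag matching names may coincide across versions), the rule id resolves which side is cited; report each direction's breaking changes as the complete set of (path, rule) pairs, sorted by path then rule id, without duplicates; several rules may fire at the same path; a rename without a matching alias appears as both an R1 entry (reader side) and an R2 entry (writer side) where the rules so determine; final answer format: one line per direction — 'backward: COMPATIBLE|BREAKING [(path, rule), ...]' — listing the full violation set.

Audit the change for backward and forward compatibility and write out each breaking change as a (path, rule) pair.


backward: BREAKING [(geo.title, R1)]; forward: BREAKING [(codes, R1), (geo.title, R1)]

the writer's type comes first in each Ticket pair
backward analysis of Ticket with v2 as reader and v1 as writer:
  channel: paired with writer channel (Kind -> Kind; writer optional)
  geo: paired with writer geo (Address -> Address; writer required)
  avatar: paired with writer avatar (bytes -> bytes; writer optional)
  attempts: paired with writer attempts (int32 -> int32; writer required)
  writer field codes has no reader counterpart
  writer field duration has no reader counterpart
  geo.balance: paired with writer geo.balance (float64 -> float64; writer optional)
  geo.title: no writer-side match
  geo.age: paired with writer geo.seq (int32 -> int32; writer required)
  writer field geo.title has no reader counterpart
  violation R1 at geo.title
  => backward verdict for Ticket: BREAKING, 1 violation(s)
forward analysis of Ticket with v1 as reader and v2 as writer:
  channel: paired with writer channel (Kind -> Kind; writer optional)
  codes: no writer-side match
  geo: paired with writer geo (Address -> Address; writer required)
  avatar: paired with writer avatar (bytes -> bytes; writer optional)
  duration: no writer-side match
  attempts: paired with writer attempts (int32 -> int32; writer required)
  geo.balance: paired with writer geo.balance (float64 -> float64; writer optional)
  geo.title: no writer-side match
  geo.seq: paired with writer geo.age (int32 -> int32; writer required)
  writer field geo.title has no reader counterpart
  violation R1 at codes
  violation R1 at geo.title
  => forward verdict for Ticket: BREAKING, 2 violation(s)


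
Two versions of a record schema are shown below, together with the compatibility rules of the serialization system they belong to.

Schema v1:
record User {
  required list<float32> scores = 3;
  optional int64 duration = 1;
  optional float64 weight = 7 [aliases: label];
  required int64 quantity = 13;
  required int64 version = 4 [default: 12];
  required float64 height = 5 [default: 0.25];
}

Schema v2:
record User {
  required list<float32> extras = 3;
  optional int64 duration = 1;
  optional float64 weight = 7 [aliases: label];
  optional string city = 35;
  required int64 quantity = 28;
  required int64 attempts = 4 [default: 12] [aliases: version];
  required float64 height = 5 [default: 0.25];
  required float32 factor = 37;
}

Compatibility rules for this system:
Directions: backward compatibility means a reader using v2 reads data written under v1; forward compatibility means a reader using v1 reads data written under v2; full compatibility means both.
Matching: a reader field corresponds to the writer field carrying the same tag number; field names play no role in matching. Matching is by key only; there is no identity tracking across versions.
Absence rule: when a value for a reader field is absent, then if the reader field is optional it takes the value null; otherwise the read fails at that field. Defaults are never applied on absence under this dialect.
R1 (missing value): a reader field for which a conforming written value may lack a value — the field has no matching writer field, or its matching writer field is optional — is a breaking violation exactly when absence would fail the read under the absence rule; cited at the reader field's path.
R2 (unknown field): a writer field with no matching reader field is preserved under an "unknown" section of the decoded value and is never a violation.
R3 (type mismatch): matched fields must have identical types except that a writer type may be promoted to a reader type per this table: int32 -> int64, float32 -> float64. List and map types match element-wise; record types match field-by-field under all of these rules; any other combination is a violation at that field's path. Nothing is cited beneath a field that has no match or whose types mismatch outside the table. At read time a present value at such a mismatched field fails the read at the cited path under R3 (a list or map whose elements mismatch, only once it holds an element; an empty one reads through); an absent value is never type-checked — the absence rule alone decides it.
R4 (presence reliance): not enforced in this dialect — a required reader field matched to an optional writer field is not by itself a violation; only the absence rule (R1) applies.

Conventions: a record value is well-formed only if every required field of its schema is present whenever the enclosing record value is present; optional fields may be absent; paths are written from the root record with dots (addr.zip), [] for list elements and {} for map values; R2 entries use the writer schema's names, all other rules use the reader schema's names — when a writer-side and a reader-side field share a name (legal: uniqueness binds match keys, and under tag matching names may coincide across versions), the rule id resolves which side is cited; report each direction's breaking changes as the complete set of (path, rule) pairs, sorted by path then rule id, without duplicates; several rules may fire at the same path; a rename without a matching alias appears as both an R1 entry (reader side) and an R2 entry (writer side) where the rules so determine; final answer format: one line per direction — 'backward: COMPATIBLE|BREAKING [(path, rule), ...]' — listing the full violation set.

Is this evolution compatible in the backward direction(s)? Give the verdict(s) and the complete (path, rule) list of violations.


backward: BREAKING [(factor, R1), (quantity, R1)]

in User below, arrows point writer -> reader
backward on User — v2 reading data written by v1:
  extras: paired with writer scores (list<float32> -> list<float32>; writer required)
  duration: paired with writer duration (int64 -> int64; writer optional)
  weight: paired with writer weight (float64 -> float64; writer optional)
  city: no writer match
  quantity: no writer match
  attempts: paired with writer version (int64 -> int64; writer required)
  height: paired with writer height (float64 -> float64; writer required)
  factor: no writer match
  writer field quantity has no reader counterpart
  R1 fires at factor
  R1 fires at quantity
  => backward: BREAKING (2)
the rest of the User diff is inert for this question:
  renamed field scores to extras in record User -> triggers nothing under User's printed rules — same verdict
  added field city to record User: optional string, tag 35 (in v2 it sits immediately before quantity) -> triggers nothing under User's printed rules — same verdict
  renamed field version to attempts in record User (alias version declared on the renamed field) -> triggers nothing under User's printed rules — same verdict
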